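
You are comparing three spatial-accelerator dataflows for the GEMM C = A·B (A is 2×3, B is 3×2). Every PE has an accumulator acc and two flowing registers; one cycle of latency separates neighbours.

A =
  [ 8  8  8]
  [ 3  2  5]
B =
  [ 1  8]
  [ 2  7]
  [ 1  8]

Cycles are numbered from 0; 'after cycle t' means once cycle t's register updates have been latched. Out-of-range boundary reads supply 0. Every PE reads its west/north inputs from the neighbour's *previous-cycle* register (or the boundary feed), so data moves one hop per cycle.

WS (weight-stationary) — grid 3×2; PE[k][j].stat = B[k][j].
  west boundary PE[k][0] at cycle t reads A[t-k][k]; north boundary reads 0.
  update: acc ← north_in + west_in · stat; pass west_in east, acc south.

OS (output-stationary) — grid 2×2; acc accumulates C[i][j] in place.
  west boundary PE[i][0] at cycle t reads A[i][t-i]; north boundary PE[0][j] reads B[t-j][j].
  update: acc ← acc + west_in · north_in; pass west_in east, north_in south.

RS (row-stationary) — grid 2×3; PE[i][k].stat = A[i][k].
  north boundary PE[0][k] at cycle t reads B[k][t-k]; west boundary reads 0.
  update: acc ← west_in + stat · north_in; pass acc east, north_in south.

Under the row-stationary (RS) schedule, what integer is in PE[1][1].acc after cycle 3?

RS 2×3: PE[1][1] cycle-by-cycle (with neighbour feeds):
  cycle 0: PE[0][1] → acc 0, east 0, south 0
  cycle 0: PE[1][0] → acc 0, east 0, south 0
  cycle 0: PE[1][1] → acc 0, east 0, south 0
  cycle 1: PE[0][1] → acc 24, east 24, south 2
  cycle 1: PE[1][0] → acc 3, east 3, south 1
  cycle 1: PE[1][1] → acc 0, east 0, south 0
  cycle 2: PE[0][1] → acc 120, east 120, south 7
  cycle 2: PE[1][0] → acc 24, east 24, south 8
  cycle 2: PE[1][1] → acc 7, east 7, south 2
  cycle 3: PE[0][1] → acc 0, east 0, south 0
  cycle 3: PE[1][0] → acc 0, east 0, south 0
  cycle 3: PE[1][1] → acc 38, east 38, south 7

PE[1][1].acc = 38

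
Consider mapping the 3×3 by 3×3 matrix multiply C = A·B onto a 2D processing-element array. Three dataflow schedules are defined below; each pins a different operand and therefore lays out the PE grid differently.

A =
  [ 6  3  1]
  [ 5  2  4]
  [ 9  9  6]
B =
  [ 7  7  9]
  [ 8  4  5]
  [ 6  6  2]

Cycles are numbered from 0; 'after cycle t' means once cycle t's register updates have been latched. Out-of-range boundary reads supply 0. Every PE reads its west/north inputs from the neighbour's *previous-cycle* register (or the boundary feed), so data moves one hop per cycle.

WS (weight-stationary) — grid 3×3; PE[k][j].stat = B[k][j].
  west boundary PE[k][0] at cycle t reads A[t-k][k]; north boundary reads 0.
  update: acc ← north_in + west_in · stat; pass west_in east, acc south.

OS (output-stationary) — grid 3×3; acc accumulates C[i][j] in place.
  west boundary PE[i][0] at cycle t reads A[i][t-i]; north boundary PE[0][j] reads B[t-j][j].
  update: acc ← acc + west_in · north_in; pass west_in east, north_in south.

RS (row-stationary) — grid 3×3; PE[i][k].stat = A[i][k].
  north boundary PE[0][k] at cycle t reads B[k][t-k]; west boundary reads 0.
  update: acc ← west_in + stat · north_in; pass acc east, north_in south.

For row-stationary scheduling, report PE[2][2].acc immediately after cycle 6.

PE[2][2].acc = 138

RS on a 3×3 grid — tracing PE[2][2] and its feeders:
  step 0 · PE1,2: acc=0; fwd→0 fwd↓0
  step 0 · PE2,1: acc=0; fwd→0 fwd↓0
  step 0 · PE2,2: acc=0; fwd→0 fwd↓0
  step 1 · PE1,2: acc=0; fwd→0 fwd↓0
  step 1 · PE2,1: acc=0; fwd→0 fwd↓0
  step 1 · PE2,2: acc=0; fwd→0 fwd↓0
  step 2 · PE1,2: acc=0; fwd→0 fwd↓0
  step 2 · PE2,1: acc=0; fwd→0 fwd↓0
  step 2 · PE2,2: acc=0; fwd→0 fwd↓0
  step 3 · PE1,2: acc=75; fwd→75 fwd↓6
  step 3 · PE2,1: acc=135; fwd→135 fwd↓8
  step 3 · PE2,2: acc=0; fwd→0 fwd↓0
  step 4 · PE1,2: acc=67; fwd→67 fwd↓6
  step 4 · PE2,1: acc=99; fwd→99 fwd↓4
  step 4 · PE2,2: acc=171; fwd→171 fwd↓6
  step 5 · PE1,2: acc=63; fwd→63 fwd↓2
  step 5 · PE2,1: acc=126; fwd→126 fwd↓5
  step 5 · PE2,2: acc=135; fwd→135 fwd↓6
  step 6 · PE1,2: acc=0; fwd→0 fwd↓0
  step 6 · PE2,1: acc=0; fwd→0 fwd↓0
  step 6 · PE2,2: acc=138; fwd→138 fwd↓2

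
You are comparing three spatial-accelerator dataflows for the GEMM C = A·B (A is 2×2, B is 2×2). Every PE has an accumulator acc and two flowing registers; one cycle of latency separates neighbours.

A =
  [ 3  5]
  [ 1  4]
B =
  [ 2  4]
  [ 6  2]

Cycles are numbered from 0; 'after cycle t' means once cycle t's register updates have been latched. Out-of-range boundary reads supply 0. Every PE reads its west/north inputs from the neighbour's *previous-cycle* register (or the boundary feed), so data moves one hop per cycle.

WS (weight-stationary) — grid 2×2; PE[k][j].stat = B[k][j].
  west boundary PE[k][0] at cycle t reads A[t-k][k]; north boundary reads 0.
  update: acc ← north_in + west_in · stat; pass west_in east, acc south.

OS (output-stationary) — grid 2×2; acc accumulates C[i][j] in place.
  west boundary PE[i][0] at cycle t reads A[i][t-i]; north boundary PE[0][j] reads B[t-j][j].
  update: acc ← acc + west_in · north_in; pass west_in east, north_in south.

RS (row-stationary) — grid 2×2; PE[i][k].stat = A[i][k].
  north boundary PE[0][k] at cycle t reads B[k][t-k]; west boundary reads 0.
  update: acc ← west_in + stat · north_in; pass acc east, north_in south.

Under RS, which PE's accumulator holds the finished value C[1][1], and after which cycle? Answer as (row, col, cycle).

RS — PE[1][1] is where C[1][1] collects:
  step 0 · PE1,1: acc=0; fwd→0 fwd↓0
  step 1 · PE1,1: acc=0; fwd→0 fwd↓0
  step 2 · PE1,1: acc=26; fwd→26 fwd↓6
  step 3 · PE1,1: acc=12; fwd→12 fwd↓2

(row, col, cycle) = (1, 1, 3)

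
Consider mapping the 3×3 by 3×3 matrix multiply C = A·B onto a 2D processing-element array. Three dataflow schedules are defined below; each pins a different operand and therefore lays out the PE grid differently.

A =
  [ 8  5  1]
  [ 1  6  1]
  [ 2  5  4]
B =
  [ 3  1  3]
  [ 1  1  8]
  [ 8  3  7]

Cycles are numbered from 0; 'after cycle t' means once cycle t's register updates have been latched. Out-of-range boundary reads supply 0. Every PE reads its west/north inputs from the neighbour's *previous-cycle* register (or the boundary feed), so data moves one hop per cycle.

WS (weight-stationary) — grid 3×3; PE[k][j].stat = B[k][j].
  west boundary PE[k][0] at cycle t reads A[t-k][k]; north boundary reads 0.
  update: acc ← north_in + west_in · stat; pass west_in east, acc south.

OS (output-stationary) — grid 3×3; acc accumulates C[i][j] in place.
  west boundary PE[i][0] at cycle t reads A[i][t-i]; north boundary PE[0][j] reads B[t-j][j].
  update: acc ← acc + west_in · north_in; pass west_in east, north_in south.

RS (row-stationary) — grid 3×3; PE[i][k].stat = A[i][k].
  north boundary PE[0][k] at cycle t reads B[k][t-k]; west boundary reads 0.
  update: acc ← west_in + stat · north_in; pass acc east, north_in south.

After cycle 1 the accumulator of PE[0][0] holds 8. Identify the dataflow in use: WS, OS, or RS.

dataflow = RS

Under WS (3×3), PE[0][0]:
  after 0 — PE[0][0] acc=24, pass-E 8, pass-S 24
  after 1 — PE[0][0] acc=3, pass-E 1, pass-S 3
Under OS (3×3), PE[0][0]:
  after 0 — PE[0][0] acc=24, pass-E 8, pass-S 3
  after 1 — PE[0][0] acc=29, pass-E 5, pass-S 1
Under RS (3×3), PE[0][0]:
  after 0 — PE[0][0] acc=24, pass-E 24, pass-S 3
  after 1 — PE[0][0] acc=8, pass-E 8, pass-S 1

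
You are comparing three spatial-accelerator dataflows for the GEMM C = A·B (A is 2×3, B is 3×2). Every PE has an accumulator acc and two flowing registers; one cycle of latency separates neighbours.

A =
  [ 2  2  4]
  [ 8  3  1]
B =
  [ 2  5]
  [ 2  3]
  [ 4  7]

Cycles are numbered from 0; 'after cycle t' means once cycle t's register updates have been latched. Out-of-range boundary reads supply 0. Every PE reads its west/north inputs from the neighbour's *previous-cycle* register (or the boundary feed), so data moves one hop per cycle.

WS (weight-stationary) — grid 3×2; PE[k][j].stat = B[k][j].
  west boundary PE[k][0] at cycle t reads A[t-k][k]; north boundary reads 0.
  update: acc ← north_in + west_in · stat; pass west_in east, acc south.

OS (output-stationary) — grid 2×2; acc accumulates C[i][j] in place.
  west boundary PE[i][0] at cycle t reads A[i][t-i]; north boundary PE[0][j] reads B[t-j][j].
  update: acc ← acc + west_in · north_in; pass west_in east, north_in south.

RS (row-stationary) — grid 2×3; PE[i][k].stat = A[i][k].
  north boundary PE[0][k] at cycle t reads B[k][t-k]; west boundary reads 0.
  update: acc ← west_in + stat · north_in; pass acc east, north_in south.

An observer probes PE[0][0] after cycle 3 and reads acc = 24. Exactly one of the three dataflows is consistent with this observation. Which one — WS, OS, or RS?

dataflow = OS

WS [3×2] PE[0][0] across cycles:
  after 0 — PE[0][0] acc=4, pass-E 2, pass-S 4
  after 1 — PE[0][0] acc=16, pass-E 8, pass-S 16
  after 2 — PE[0][0] acc=0, pass-E 0, pass-S 0
  after 3 — PE[0][0] acc=0, pass-E 0, pass-S 0
OS [2×2] PE[0][0] across cycles:
  after 0 — PE[0][0] acc=4, pass-E 2, pass-S 2
  after 1 — PE[0][0] acc=8, pass-E 2, pass-S 2
  after 2 — PE[0][0] acc=24, pass-E 4, pass-S 4
  after 3 — PE[0][0] acc=24, pass-E 0, pass-S 0
RS [2×3] PE[0][0] across cycles:
  after 0 — PE[0][0] acc=4, pass-E 4, pass-S 2
  after 1 — PE[0][0] acc=10, pass-E 10, pass-S 5
  after 2 — PE[0][0] acc=0, pass-E 0, pass-S 0
  after 3 — PE[0][0] acc=0, pass-E 0, pass-S 0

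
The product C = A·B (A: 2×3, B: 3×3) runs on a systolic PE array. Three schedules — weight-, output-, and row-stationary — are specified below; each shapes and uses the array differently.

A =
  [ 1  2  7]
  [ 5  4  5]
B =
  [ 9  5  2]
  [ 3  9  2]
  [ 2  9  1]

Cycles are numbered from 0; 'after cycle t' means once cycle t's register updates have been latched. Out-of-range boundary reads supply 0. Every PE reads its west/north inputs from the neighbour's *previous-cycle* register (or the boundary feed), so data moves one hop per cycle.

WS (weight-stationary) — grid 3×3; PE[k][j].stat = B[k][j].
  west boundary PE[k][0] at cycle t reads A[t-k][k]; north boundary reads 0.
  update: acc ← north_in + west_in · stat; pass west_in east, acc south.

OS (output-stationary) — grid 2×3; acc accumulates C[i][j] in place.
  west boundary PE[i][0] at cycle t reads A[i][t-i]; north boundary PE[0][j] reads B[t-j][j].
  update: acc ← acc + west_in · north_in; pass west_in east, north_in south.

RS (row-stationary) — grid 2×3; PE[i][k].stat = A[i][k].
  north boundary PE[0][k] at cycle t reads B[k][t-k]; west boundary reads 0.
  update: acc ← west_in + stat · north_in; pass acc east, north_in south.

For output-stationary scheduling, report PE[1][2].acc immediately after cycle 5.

Tracing OS — 2×3 array, target PE[1][2]:
  t=0 PE[0][2]: acc=0 h=0 v=0
  t=0 PE[1][1]: acc=0 h=0 v=0
  t=0 PE[1][2]: acc=0 h=0 v=0
  t=1 PE[0][2]: acc=0 h=0 v=0
  t=1 PE[1][1]: acc=0 h=0 v=0
  t=1 PE[1][2]: acc=0 h=0 v=0
  t=2 PE[0][2]: acc=2 h=1 v=2
  t=2 PE[1][1]: acc=25 h=5 v=5
  t=2 PE[1][2]: acc=0 h=0 v=0
  t=3 PE[0][2]: acc=6 h=2 v=2
  t=3 PE[1][1]: acc=61 h=4 v=9
  t=3 PE[1][2]: acc=10 h=5 v=2
  t=4 PE[0][2]: acc=13 h=7 v=1
  t=4 PE[1][1]: acc=106 h=5 v=9
  t=4 PE[1][2]: acc=18 h=4 v=2
  t=5 PE[0][2]: acc=13 h=0 v=0
  t=5 PE[1][1]: acc=106 h=0 v=0
  t=5 PE[1][2]: acc=23 h=5 v=1

PE[1][2].acc = 23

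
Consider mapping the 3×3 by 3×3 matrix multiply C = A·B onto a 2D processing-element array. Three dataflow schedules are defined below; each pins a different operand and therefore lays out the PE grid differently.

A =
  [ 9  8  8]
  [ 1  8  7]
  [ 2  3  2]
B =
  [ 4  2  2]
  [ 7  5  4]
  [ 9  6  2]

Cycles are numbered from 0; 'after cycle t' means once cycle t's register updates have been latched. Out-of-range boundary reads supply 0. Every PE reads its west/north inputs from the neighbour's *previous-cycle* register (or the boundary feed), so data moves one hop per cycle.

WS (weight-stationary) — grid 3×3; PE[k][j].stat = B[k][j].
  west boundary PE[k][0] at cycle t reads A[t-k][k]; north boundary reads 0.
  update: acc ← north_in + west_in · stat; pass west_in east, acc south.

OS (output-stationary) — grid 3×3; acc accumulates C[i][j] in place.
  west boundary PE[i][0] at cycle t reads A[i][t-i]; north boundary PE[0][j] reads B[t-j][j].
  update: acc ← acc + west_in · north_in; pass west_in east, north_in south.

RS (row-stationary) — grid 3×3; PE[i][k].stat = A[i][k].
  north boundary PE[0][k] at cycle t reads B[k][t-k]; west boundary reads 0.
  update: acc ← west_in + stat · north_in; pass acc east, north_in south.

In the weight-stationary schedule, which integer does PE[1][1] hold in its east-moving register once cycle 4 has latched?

WS on a 3×3 grid — tracing PE[1][1] and its feeders:
  cycle 0: PE[0][1] → acc 0, east 0, south 0
  cycle 0: PE[1][0] → acc 0, east 0, south 0
  cycle 0: PE[1][1] → acc 0, east 0, south 0
  cycle 1: PE[0][1] → acc 18, east 9, south 18
  cycle 1: PE[1][0] → acc 92, east 8, south 92
  cycle 1: PE[1][1] → acc 0, east 0, south 0
  cycle 2: PE[0][1] → acc 2, east 1, south 2
  cycle 2: PE[1][0] → acc 60, east 8, south 60
  cycle 2: PE[1][1] → acc 58, east 8, south 58
  cycle 3: PE[0][1] → acc 4, east 2, south 4
  cycle 3: PE[1][0] → acc 29, east 3, south 29
  cycle 3: PE[1][1] → acc 42, east 8, south 42
  cycle 4: PE[0][1] → acc 0, east 0, south 0
  cycle 4: PE[1][0] → acc 0, east 0, south 0
  cycle 4: PE[1][1] → acc 19, east 3, south 19

register = 3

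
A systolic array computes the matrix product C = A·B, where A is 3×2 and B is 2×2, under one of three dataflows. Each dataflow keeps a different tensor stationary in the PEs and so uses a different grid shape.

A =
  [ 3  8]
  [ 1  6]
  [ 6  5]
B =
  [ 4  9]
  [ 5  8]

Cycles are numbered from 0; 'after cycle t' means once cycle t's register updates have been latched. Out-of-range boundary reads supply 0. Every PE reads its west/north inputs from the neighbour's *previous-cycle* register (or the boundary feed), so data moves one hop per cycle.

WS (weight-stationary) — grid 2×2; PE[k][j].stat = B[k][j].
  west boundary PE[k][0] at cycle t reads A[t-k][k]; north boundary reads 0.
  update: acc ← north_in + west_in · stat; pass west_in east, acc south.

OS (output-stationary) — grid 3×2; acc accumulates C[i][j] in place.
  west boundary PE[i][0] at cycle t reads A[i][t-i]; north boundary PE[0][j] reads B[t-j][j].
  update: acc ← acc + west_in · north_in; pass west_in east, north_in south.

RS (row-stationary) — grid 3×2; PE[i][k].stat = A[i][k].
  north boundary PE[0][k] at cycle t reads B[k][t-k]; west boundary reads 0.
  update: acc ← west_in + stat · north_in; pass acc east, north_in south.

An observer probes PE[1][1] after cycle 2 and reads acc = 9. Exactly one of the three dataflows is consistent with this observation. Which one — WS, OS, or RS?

WS [2×2] PE[1][1] across cycles:
  0: (1,1).acc=0  regs=<0,0>
  1: (1,1).acc=0  regs=<0,0>
  2: (1,1).acc=91  regs=<8,91>
OS [3×2] PE[1][1] across cycles:
  0: (1,1).acc=0  regs=<0,0>
  1: (1,1).acc=0  regs=<0,0>
  2: (1,1).acc=9  regs=<1,9>
RS [3×2] PE[1][1] across cycles:
  0: (1,1).acc=0  regs=<0,0>
  1: (1,1).acc=0  regs=<0,0>
  2: (1,1).acc=34  regs=<34,5>

dataflow = OS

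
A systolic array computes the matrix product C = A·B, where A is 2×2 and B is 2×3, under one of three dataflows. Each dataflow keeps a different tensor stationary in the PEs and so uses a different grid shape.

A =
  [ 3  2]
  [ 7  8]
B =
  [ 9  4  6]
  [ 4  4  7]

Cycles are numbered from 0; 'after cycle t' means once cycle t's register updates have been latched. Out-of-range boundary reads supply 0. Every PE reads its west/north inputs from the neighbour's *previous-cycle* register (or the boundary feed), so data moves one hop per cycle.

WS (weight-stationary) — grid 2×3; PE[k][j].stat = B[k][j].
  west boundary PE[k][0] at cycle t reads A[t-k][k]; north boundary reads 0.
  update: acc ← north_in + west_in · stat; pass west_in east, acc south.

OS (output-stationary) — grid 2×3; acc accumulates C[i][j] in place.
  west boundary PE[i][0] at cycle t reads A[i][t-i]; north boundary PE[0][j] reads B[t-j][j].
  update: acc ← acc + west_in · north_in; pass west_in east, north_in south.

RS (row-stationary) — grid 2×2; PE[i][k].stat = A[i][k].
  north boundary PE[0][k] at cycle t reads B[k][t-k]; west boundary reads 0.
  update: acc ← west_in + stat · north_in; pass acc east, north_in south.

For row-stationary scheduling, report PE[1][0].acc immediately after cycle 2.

RS on a 2×2 grid — tracing PE[1][0] and its feeders:
  c0 r0c0: 27 / 27 / 9
  c0 r1c0: 0 / 0 / 0
  c1 r0c0: 12 / 12 / 4
  c1 r1c0: 63 / 63 / 9
  c2 r0c0: 18 / 18 / 6
  c2 r1c0: 28 / 28 / 4

PE[1][0].acc = 28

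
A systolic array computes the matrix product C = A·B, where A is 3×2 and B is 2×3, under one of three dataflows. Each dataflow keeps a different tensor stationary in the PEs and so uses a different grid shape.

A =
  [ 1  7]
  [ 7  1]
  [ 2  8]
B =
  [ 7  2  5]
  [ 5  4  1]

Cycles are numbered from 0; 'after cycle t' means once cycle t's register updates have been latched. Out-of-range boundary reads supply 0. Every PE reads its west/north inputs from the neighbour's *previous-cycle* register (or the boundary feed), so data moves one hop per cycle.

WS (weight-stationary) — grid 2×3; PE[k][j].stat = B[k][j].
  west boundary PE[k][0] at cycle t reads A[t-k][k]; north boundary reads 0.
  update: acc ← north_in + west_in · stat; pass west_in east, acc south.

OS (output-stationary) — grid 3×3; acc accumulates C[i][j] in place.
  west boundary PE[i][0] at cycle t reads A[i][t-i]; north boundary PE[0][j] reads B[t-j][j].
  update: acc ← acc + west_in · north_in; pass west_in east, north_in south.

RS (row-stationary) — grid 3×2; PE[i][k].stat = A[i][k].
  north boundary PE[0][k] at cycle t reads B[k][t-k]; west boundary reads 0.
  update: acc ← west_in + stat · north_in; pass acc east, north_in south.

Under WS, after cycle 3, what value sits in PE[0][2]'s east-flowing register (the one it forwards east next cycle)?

register = 7

Tracing WS — 2×3 array, target PE[0][2]:
  t=0 PE[0][1]: acc=0 h=0 v=0
  t=0 PE[0][2]: acc=0 h=0 v=0
  t=1 PE[0][1]: acc=2 h=1 v=2
  t=1 PE[0][2]: acc=0 h=0 v=0
  t=2 PE[0][1]: acc=14 h=7 v=14
  t=2 PE[0][2]: acc=5 h=1 v=5
  t=3 PE[0][1]: acc=4 h=2 v=4
  t=3 PE[0][2]: acc=35 h=7 v=35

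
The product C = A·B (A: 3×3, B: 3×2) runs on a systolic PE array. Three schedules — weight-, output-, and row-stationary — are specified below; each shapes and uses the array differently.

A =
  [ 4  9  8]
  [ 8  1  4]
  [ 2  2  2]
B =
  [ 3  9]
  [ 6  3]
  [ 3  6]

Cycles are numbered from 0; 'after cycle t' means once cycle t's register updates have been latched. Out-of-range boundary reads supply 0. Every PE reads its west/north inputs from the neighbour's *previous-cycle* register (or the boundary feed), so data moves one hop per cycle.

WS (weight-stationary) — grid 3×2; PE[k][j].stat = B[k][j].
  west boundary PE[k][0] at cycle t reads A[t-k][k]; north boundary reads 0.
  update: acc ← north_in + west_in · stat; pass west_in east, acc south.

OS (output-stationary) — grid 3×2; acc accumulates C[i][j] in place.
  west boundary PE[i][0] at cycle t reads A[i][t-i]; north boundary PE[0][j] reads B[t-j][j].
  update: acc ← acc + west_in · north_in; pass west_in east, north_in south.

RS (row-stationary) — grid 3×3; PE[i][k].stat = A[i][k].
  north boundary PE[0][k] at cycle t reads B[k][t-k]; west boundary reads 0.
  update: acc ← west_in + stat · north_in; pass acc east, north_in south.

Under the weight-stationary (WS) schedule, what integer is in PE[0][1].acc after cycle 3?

PE[0][1].acc = 18

Tracing WS — 3×2 array, target PE[0][1]:
  @0  [0,0]  acc 12  |  →4  ↓12
  @0  [0,1]  acc 0  |  →0  ↓0
  @1  [0,0]  acc 24  |  →8  ↓24
  @1  [0,1]  acc 36  |  →4  ↓36
  @2  [0,0]  acc 6  |  →2  ↓6
  @2  [0,1]  acc 72  |  →8  ↓72
  @3  [0,0]  acc 0  |  →0  ↓0
  @3  [0,1]  acc 18  |  →2  ↓18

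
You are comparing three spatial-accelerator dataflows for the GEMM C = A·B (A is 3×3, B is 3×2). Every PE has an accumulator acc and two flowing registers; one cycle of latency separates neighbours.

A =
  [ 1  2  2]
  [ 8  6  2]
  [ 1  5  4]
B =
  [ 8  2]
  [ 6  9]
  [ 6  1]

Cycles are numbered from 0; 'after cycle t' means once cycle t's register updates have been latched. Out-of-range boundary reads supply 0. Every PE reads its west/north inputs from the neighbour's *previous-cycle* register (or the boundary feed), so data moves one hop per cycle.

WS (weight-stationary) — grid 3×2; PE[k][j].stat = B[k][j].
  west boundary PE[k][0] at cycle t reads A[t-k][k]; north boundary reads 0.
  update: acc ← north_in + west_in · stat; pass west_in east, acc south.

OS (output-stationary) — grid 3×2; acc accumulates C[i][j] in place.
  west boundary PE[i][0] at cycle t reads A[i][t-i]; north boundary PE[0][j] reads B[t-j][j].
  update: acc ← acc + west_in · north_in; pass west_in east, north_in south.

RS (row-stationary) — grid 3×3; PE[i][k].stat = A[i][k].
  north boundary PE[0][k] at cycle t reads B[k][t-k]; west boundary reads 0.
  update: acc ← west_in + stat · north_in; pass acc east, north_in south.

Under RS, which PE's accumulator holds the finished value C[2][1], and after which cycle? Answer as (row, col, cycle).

Under RS, C[2][1] lands at PE[2][2]:
  @0  [2,2]  acc 0  |  →0  ↓0
  @1  [2,2]  acc 0  |  →0  ↓0
  @2  [2,2]  acc 0  |  →0  ↓0
  @3  [2,2]  acc 0  |  →0  ↓0
  @4  [2,2]  acc 62  |  →62  ↓6
  @5  [2,2]  acc 51  |  →51  ↓1

(row, col, cycle) = (2, 2, 5)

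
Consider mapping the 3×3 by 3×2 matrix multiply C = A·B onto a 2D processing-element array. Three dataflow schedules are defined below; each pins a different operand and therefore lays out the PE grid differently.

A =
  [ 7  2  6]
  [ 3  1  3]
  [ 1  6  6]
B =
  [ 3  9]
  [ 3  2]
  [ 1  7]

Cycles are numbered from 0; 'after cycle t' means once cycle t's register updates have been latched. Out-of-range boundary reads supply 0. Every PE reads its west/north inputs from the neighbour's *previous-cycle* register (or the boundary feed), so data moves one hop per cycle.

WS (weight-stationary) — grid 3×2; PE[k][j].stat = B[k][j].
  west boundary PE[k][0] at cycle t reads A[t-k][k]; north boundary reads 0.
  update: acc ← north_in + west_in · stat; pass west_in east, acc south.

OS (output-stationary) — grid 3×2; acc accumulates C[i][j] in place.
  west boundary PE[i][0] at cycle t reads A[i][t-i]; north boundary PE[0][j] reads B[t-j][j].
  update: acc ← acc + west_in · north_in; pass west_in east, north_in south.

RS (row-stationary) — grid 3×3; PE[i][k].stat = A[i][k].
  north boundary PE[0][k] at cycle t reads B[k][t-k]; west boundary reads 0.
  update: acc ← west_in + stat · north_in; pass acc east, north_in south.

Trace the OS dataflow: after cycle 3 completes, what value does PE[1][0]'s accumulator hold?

PE[1][0].acc = 15

OS on a 3×2 grid — tracing PE[1][0] and its feeders:
  step 0 · PE0,0: acc=21; fwd→7 fwd↓3
  step 0 · PE1,0: acc=0; fwd→0 fwd↓0
  step 1 · PE0,0: acc=27; fwd→2 fwd↓3
  step 1 · PE1,0: acc=9; fwd→3 fwd↓3
  step 2 · PE0,0: acc=33; fwd→6 fwd↓1
  step 2 · PE1,0: acc=12; fwd→1 fwd↓3
  step 3 · PE0,0: acc=33; fwd→0 fwd↓0
  step 3 · PE1,0: acc=15; fwd→3 fwd↓1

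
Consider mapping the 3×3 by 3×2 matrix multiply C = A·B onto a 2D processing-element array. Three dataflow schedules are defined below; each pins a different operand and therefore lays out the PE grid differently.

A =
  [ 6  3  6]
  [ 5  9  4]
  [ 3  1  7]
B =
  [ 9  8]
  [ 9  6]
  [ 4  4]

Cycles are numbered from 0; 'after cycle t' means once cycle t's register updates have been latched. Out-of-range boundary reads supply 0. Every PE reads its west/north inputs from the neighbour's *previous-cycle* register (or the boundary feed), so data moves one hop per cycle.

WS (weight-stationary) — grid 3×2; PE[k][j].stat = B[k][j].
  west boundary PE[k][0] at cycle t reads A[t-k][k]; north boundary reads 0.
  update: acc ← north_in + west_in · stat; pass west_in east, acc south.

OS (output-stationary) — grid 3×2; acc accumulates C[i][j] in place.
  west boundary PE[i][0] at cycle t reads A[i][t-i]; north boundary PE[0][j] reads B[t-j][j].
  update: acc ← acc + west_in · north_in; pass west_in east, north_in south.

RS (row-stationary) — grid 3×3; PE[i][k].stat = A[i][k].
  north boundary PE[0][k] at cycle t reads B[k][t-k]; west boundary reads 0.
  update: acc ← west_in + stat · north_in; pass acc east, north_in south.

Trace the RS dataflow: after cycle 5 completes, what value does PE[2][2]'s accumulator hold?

PE[2][2].acc = 58

Tracing RS — 3×3 array, target PE[2][2]:
  @0  [1,2]  acc 0  |  →0  ↓0
  @0  [2,1]  acc 0  |  →0  ↓0
  @0  [2,2]  acc 0  |  →0  ↓0
  @1  [1,2]  acc 0  |  →0  ↓0
  @1  [2,1]  acc 0  |  →0  ↓0
  @1  [2,2]  acc 0  |  →0  ↓0
  @2  [1,2]  acc 0  |  →0  ↓0
  @2  [2,1]  acc 0  |  →0  ↓0
  @2  [2,2]  acc 0  |  →0  ↓0
  @3  [1,2]  acc 142  |  →142  ↓4
  @3  [2,1]  acc 36  |  →36  ↓9
  @3  [2,2]  acc 0  |  →0  ↓0
  @4  [1,2]  acc 110  |  →110  ↓4
  @4  [2,1]  acc 30  |  →30  ↓6
  @4  [2,2]  acc 64  |  →64  ↓4
  @5  [1,2]  acc 0  |  →0  ↓0
  @5  [2,1]  acc 0  |  →0  ↓0
  @5  [2,2]  acc 58  |  →58  ↓4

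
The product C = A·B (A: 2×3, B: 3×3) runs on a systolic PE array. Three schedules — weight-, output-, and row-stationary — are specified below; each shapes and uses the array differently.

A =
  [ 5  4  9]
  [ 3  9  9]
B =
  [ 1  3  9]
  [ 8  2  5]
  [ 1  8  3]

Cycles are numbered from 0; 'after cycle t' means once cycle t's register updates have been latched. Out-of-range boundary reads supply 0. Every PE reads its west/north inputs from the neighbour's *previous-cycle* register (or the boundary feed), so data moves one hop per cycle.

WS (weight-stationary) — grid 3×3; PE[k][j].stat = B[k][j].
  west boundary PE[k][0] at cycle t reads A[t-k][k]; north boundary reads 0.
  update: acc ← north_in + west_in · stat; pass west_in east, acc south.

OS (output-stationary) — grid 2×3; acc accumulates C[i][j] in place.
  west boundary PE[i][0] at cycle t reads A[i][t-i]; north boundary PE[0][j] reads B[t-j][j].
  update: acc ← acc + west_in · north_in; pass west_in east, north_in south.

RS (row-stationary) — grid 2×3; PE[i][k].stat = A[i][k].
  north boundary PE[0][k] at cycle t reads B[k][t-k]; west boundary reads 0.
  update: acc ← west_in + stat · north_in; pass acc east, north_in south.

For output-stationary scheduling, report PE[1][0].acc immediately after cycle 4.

PE[1][0].acc = 84

Tracing OS — 2×3 array, target PE[1][0]:
  c0 r0c0: 5 / 5 / 1
  c0 r1c0: 0 / 0 / 0
  c1 r0c0: 37 / 4 / 8
  c1 r1c0: 3 / 3 / 1
  c2 r0c0: 46 / 9 / 1
  c2 r1c0: 75 / 9 / 8
  c3 r0c0: 46 / 0 / 0
  c3 r1c0: 84 / 9 / 1
  c4 r0c0: 46 / 0 / 0
  c4 r1c0: 84 / 0 / 0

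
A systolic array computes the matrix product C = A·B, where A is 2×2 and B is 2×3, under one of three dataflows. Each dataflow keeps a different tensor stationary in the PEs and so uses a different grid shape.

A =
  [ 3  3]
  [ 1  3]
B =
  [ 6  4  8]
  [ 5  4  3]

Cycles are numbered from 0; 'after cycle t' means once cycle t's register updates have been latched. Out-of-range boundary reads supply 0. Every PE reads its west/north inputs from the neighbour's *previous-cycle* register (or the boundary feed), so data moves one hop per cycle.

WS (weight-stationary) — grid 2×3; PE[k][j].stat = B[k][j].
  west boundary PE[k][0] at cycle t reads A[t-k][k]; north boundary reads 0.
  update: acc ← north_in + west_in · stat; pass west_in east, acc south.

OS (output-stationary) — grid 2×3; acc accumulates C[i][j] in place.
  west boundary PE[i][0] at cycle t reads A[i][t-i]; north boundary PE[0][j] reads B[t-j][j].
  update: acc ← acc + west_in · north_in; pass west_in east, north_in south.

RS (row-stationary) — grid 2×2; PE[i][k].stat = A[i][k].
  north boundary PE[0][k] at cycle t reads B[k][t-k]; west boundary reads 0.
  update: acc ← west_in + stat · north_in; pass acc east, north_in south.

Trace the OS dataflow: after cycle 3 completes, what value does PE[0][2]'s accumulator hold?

OS (2×3). Following PE[0][2] plus its west/north inputs:
  c0 r0c1: 0 / 0 / 0
  c0 r0c2: 0 / 0 / 0
  c1 r0c1: 12 / 3 / 4
  c1 r0c2: 0 / 0 / 0
  c2 r0c1: 24 / 3 / 4
  c2 r0c2: 24 / 3 / 8
  c3 r0c1: 24 / 0 / 0
  c3 r0c2: 33 / 3 / 3

PE[0][2].acc = 33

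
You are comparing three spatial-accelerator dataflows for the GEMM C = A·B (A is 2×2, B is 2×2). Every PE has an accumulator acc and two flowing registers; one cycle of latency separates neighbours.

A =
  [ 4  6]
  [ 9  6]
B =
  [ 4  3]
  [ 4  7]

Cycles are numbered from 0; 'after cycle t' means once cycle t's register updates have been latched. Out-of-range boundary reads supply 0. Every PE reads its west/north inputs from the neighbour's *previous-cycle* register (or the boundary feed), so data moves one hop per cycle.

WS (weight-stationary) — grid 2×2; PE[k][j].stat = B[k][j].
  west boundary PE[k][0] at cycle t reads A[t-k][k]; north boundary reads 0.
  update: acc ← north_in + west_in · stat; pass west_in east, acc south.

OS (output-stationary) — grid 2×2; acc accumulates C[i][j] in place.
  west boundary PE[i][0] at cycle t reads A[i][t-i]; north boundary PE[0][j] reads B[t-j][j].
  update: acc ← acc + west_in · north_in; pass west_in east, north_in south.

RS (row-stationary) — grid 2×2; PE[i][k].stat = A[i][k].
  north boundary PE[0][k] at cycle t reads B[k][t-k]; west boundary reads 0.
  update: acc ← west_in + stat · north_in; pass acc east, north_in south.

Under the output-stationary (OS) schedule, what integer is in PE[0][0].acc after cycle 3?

PE[0][0].acc = 40

OS 2×2: PE[0][0] cycle-by-cycle (with neighbour feeds):
  [0] (0,0) acc=16 (h:4 v:4)
  [1] (0,0) acc=40 (h:6 v:4)
  [2] (0,0) acc=40 (h:0 v:0)
  [3] (0,0) acc=40 (h:0 v:0)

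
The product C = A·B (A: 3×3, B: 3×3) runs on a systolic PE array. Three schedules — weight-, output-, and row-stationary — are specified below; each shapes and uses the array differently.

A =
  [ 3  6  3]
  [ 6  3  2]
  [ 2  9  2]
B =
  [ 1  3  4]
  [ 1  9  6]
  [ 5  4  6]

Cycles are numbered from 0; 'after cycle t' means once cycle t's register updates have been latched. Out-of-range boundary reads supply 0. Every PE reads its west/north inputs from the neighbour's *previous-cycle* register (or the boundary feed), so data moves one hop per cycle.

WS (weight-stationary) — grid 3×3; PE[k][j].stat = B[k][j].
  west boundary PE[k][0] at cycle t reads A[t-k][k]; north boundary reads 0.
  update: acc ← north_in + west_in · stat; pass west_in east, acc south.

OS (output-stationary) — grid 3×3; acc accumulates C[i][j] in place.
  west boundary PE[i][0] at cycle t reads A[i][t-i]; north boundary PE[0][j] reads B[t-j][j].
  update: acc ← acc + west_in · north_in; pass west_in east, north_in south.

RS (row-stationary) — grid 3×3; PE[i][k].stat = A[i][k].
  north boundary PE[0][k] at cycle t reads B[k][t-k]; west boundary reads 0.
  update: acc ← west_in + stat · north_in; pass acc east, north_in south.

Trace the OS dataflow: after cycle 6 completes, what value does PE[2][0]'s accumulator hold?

OS 3×3: PE[2][0] cycle-by-cycle (with neighbour feeds):
  [0] (1,0) acc=0 (h:0 v:0)
  [0] (2,0) acc=0 (h:0 v:0)
  [1] (1,0) acc=6 (h:6 v:1)
  [1] (2,0) acc=0 (h:0 v:0)
  [2] (1,0) acc=9 (h:3 v:1)
  [2] (2,0) acc=2 (h:2 v:1)
  [3] (1,0) acc=19 (h:2 v:5)
  [3] (2,0) acc=11 (h:9 v:1)
  [4] (1,0) acc=19 (h:0 v:0)
  [4] (2,0) acc=21 (h:2 v:5)
  [5] (1,0) acc=19 (h:0 v:0)
  [5] (2,0) acc=21 (h:0 v:0)
  [6] (1,0) acc=19 (h:0 v:0)
  [6] (2,0) acc=21 (h:0 v:0)

PE[2][0].acc = 21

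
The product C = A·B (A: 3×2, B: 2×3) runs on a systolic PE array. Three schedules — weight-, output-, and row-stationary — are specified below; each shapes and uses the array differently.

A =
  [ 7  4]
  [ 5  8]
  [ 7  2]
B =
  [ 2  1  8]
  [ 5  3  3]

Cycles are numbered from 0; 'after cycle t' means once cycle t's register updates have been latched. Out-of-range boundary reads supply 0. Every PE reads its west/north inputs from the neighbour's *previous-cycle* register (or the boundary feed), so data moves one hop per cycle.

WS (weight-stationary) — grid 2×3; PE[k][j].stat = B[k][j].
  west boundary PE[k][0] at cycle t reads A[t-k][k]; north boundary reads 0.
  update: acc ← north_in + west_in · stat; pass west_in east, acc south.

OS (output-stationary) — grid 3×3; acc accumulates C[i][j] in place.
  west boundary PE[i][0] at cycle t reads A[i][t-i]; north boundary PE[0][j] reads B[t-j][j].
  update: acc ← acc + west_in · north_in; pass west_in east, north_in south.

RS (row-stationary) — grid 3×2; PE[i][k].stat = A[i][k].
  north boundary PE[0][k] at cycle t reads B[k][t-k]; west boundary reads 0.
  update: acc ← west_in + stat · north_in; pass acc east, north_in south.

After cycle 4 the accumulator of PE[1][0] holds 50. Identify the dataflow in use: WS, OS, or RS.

Under WS (2×3), PE[1][0]:
  [0] (1,0) acc=0 (h:0 v:0)
  [1] (1,0) acc=34 (h:4 v:34)
  [2] (1,0) acc=50 (h:8 v:50)
  [3] (1,0) acc=24 (h:2 v:24)
  [4] (1,0) acc=0 (h:0 v:0)
Under OS (3×3), PE[1][0]:
  [0] (1,0) acc=0 (h:0 v:0)
  [1] (1,0) acc=10 (h:5 v:2)
  [2] (1,0) acc=50 (h:8 v:5)
  [3] (1,0) acc=50 (h:0 v:0)
  [4] (1,0) acc=50 (h:0 v:0)
Under RS (3×2), PE[1][0]:
  [0] (1,0) acc=0 (h:0 v:0)
  [1] (1,0) acc=10 (h:10 v:2)
  [2] (1,0) acc=5 (h:5 v:1)
  [3] (1,0) acc=40 (h:40 v:8)
  [4] (1,0) acc=0 (h:0 v:0)

dataflow = OS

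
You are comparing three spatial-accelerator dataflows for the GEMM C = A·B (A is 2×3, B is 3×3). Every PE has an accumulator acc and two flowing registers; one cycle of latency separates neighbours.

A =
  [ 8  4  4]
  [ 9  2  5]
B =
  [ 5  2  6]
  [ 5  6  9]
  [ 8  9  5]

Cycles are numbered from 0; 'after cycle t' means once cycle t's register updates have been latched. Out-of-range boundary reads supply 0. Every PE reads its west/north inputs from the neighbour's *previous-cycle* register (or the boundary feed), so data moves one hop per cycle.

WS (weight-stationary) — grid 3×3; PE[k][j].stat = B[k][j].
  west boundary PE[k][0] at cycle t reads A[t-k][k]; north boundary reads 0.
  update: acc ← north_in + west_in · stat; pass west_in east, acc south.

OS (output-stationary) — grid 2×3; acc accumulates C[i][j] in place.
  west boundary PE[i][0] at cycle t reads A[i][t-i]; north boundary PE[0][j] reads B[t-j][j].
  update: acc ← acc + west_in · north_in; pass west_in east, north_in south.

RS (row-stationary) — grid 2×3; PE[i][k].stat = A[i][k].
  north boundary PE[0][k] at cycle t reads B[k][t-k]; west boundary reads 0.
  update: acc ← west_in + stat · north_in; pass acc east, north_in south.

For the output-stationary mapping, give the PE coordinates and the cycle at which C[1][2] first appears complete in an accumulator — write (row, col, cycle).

OS: C[1][2] accumulates in PE[1][2]:
  [0] (1,2) acc=0 (h:0 v:0)
  [1] (1,2) acc=0 (h:0 v:0)
  [2] (1,2) acc=0 (h:0 v:0)
  [3] (1,2) acc=54 (h:9 v:6)
  [4] (1,2) acc=72 (h:2 v:9)
  [5] (1,2) acc=97 (h:5 v:5)

(row, col, cycle) = (1, 2, 5)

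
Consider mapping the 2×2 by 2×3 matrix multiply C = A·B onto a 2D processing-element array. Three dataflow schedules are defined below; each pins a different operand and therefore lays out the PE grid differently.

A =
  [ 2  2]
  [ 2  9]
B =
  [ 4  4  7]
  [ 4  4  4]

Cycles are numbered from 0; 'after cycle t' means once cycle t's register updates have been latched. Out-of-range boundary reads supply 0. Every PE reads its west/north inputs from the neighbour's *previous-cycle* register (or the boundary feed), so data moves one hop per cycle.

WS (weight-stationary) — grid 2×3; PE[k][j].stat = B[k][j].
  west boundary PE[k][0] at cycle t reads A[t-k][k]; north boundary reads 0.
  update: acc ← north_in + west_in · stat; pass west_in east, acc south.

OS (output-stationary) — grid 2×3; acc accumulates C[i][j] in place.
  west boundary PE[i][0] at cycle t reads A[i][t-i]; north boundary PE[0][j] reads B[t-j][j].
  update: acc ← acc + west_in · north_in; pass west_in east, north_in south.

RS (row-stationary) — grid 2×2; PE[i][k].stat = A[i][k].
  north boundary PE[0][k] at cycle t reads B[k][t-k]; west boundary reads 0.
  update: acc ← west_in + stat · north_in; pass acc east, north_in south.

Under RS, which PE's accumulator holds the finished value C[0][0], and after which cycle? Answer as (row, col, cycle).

(row, col, cycle) = (0, 1, 1)

Under RS, C[0][0] lands at PE[0][1]:
  step 0 · PE0,1: acc=0; fwd→0 fwd↓0
  step 1 · PE0,1: acc=16; fwd→16 fwd↓4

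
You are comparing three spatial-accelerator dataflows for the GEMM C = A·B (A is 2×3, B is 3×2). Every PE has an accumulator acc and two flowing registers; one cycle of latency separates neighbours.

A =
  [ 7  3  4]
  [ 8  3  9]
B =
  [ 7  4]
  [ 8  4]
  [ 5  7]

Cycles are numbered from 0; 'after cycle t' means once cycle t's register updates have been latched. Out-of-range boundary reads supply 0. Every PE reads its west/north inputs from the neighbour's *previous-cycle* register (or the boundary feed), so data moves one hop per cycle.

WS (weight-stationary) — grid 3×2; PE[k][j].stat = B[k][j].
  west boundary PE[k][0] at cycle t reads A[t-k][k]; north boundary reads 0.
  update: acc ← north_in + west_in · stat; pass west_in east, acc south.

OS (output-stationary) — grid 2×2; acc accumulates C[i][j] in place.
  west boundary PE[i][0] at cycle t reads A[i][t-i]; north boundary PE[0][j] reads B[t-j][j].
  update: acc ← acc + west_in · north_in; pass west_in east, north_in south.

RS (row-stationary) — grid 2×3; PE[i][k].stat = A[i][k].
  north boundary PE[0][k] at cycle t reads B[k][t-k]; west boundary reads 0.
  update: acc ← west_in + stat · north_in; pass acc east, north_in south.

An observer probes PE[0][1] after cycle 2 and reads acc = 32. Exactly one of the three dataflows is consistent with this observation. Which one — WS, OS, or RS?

dataflow = WS

Under WS (3×2), PE[0][1]:
  c0 r0c1: 0 / 0 / 0
  c1 r0c1: 28 / 7 / 28
  c2 r0c1: 32 / 8 / 32
Under OS (2×2), PE[0][1]:
  c0 r0c1: 0 / 0 / 0
  c1 r0c1: 28 / 7 / 4
  c2 r0c1: 40 / 3 / 4
Under RS (2×3), PE[0][1]:
  c0 r0c1: 0 / 0 / 0
  c1 r0c1: 73 / 73 / 8
  c2 r0c1: 40 / 40 / 4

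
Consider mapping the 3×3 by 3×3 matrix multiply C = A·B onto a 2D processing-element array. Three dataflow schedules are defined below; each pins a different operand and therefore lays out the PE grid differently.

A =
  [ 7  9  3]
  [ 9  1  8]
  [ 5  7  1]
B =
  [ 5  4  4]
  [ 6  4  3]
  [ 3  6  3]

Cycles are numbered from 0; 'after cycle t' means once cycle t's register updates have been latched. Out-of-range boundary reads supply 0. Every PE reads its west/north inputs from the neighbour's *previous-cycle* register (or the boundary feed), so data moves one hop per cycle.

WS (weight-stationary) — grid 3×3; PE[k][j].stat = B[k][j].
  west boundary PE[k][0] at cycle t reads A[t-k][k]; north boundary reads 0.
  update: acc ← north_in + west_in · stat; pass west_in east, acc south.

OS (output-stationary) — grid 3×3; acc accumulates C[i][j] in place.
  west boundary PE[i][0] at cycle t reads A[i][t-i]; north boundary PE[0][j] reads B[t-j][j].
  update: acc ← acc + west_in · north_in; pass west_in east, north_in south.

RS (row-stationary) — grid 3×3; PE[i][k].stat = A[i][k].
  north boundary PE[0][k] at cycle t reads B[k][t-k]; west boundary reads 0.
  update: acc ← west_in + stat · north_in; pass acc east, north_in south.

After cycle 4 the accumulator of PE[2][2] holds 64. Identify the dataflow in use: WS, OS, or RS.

WS [3×3] PE[2][2] across cycles:
  c0 r2c2: 0 / 0 / 0
  c1 r2c2: 0 / 0 / 0
  c2 r2c2: 0 / 0 / 0
  c3 r2c2: 0 / 0 / 0
  c4 r2c2: 64 / 3 / 64
OS [3×3] PE[2][2] across cycles:
  c0 r2c2: 0 / 0 / 0
  c1 r2c2: 0 / 0 / 0
  c2 r2c2: 0 / 0 / 0
  c3 r2c2: 0 / 0 / 0
  c4 r2c2: 20 / 5 / 4
RS [3×3] PE[2][2] across cycles:
  c0 r2c2: 0 / 0 / 0
  c1 r2c2: 0 / 0 / 0
  c2 r2c2: 0 / 0 / 0
  c3 r2c2: 0 / 0 / 0
  c4 r2c2: 70 / 70 / 3

dataflow = WS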